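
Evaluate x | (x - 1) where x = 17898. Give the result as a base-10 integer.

17899

x = 100010111101010 = 17898
x - 1 = 100010111101001
OR    = 100010111101011 = 17899
(x | (x - 1) sets all bits below the lowest set bit.)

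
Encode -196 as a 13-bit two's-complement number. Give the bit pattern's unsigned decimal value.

7996

196 in 13 bits: 0000011000100
Invert: 1111100111011
Add 1:  1111100111100 = 7996
(Check: 2^13 - 196 = 8192 - 196 = 7996.)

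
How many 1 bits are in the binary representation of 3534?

8

3534 = 110111001110
Count the 1s: 1 + 1 + 1 + 1 + 1 + 1 + 1 + 1 = 8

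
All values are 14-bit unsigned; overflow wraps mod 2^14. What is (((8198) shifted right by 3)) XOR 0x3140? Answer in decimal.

13632

8198 = 10000000000110
→ shifted right by 3 → 00010000000000 = 1024
0x3140 = 11000101000000
→ XOR → 11010101000000 = 13632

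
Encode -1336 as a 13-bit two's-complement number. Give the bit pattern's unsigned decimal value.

6856

1336 in 13 bits: 0010100111000
Invert: 1101011000111
Add 1:  1101011001000 = 6856
(Check: 2^13 - 1336 = 8192 - 1336 = 6856.)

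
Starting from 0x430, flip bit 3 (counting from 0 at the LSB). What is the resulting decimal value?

1080

x = 10000110000
bit 3 is currently 0; toggle it via x ^ (1 << 3) = x ^ 8
→ 10000111000 = 1080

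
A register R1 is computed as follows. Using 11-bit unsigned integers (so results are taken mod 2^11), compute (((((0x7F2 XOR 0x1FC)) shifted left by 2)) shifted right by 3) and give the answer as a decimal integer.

0x7F2 = 11111110010
0x1FC = 00111111100
→ XOR → 11000001110 = 1550
→ shifted left by 2 (mod 2^11) → 00000111000 = 56
→ shifted right by 3 → 00000000111 = 7

7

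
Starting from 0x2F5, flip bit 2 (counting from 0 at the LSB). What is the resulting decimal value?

753

x = 1011110101
bit 2 is currently 1; toggle it via x ^ (1 << 2) = x ^ 4
→ 1011110001 = 753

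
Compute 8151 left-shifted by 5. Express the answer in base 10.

8151 = 000001111111010111
shift left by 5 → 111111101011100000 = 260832
(equivalently, 8151 × 2^5 = 8151 × 32)

260832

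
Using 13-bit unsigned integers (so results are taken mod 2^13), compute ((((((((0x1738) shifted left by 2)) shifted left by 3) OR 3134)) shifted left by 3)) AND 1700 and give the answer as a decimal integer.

0x1738 = 1011100111000
→ shifted left by 2 (mod 2^13) → 1110011100000 = 7392
→ shifted left by 3 (mod 2^13) → 0011100000000 = 1792
3134 = 0110000111110
→ OR → 0111100111110 = 3902
→ shifted left by 3 (mod 2^13) → 1100111110000 = 6640
1700 = 0011010100100
→ AND → 0000010100000 = 160

160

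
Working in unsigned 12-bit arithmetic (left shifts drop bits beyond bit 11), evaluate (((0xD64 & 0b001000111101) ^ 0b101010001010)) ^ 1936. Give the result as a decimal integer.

3390

0xD64 = 110101100100
0b001000111101 = 001000111101
→ & → 000000100100 = 36
0b101010001010 = 101010001010
→ ^ → 101010101110 = 2734
1936 = 011110010000
→ ^ → 110100111110 = 3390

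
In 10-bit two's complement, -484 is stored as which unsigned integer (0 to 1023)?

540

484 in 10 bits: 0111100100
Invert: 1000011011
Add 1:  1000011100 = 540
(Check: 2^10 - 484 = 1024 - 484 = 540.)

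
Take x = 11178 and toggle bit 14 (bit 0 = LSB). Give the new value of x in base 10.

27562

x = 010101110101010
bit 14 is currently 0; toggle it via x ^ (1 << 14) = x ^ 16384
→ 110101110101010 = 27562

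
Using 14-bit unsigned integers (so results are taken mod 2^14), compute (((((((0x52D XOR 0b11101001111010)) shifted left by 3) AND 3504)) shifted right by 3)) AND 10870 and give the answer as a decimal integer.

22

0x52D = 00010100101101
0b11101001111010 = 11101001111010
→ XOR → 11111101010111 = 16215
→ shifted left by 3 (mod 2^14) → 11101010111000 = 15032
3504 = 00110110110000
→ AND → 00100010110000 = 2224
→ shifted right by 3 → 00000100010110 = 278
10870 = 10101001110110
→ AND → 00000000010110 = 22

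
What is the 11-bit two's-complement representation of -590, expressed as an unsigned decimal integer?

1458

590 in 11 bits: 01001001110
Invert: 10110110001
Add 1:  10110110010 = 1458
(Check: 2^11 - 590 = 2048 - 590 = 1458.)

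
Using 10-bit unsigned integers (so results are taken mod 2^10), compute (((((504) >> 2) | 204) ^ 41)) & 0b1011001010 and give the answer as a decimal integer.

504 = 0111111000
→ >> 2 → 0001111110 = 126
204 = 0011001100
→ | → 0011111110 = 254
41 = 0000101001
→ ^ → 0011010111 = 215
0b1011001010 = 1011001010
→ & → 0011000010 = 194

194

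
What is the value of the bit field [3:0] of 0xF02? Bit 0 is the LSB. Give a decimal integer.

2

v = 0111100000010
Shift right by 0: 0111100000010
Mask low 4 bits: 0010 = 2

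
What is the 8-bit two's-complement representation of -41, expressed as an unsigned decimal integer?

41 in 8 bits: 00101001
Invert: 11010110
Add 1:  11010111 = 215
(Check: 2^8 - 41 = 256 - 41 = 215.)

215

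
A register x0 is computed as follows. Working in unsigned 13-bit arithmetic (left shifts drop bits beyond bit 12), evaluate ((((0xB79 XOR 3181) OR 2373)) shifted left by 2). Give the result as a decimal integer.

7508

0xB79 = 0101101111001
3181 = 0110001101101
→ XOR → 0011100010100 = 1812
2373 = 0100101000101
→ OR → 0111101010101 = 3925
→ shifted left by 2 (mod 2^13) → 1110101010100 = 7508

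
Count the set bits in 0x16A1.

6

0x16A1 = 1011010100001
Count the 1s: 1 + 1 + 1 + 1 + 1 + 1 = 6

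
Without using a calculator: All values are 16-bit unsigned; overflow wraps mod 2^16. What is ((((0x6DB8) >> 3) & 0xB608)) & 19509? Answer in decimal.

1024

0x6DB8 = 0110110110111000
→ >> 3 → 0000110110110111 = 3511
0xB608 = 1011011000001000
→ & → 0000010000000000 = 1024
19509 = 0100110000110101
→ & → 0000010000000000 = 1024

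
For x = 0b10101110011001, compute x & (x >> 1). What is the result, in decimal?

392

x = 10101110011001 = 11161
x>>1 = 01010111001100
AND  = 00000110001000 = 392
(x & (x >> 1) has a 1 wherever x has two consecutive 1 bits.)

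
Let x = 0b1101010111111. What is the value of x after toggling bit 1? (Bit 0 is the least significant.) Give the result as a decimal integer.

6845

x = 1101010111111
bit 1 is currently 1; toggle it via x ^ (1 << 1) = x ^ 2
→ 1101010111101 = 6845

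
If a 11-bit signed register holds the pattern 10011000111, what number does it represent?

-825

pattern = 10011000111 (MSB is 1 ⇒ negative)
Invert: 01100111000, add 1 → 01100111001 = 825, so the value is -825.
(Equivalently: 1223 - 2^11 = 1223 - 2048 = -825.)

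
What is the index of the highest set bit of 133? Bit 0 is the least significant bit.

7

133 = 10000101
The topmost 1 is at position 7 (since 2^7 = 128 ≤ 133 < 256).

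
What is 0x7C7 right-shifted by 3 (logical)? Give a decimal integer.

248

0x7C7 = 11111000111
shift right by 3 → 00011111000 = 248
(equivalently, floor(1991 / 8))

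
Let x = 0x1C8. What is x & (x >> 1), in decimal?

192

x = 111001000 = 456
x>>1 = 011100100
AND  = 011000000 = 192
(x & (x >> 1) has a 1 wherever x has two consecutive 1 bits.)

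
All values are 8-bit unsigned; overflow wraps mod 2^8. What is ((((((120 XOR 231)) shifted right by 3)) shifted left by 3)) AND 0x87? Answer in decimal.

120 = 01111000
231 = 11100111
→ XOR → 10011111 = 159
→ shifted right by 3 → 00010011 = 19
→ shifted left by 3 (mod 2^8) → 10011000 = 152
0x87 = 10000111
→ AND → 10000000 = 128

128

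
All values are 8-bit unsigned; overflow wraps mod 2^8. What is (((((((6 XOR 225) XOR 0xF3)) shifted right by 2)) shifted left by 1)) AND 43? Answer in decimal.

6 = 00000110
225 = 11100001
→ XOR → 11100111 = 231
0xF3 = 11110011
→ XOR → 00010100 = 20
→ shifted right by 2 → 00000101 = 5
→ shifted left by 1 (mod 2^8) → 00001010 = 10
43 = 00101011
→ AND → 00001010 = 10

10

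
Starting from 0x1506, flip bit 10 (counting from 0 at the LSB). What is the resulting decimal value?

x = 1010100000110
bit 10 is currently 1; toggle it via x ^ (1 << 10) = x ^ 1024
→ 1000100000110 = 4358

4358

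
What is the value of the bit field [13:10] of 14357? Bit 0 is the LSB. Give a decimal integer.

v = 11100000010101
Shift right by 10: 1110
Mask low 4 bits: 1110 = 14

14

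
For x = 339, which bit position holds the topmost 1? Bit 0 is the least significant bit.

8

339 = 101010011
The topmost 1 is at position 8 (since 2^8 = 256 ≤ 339 < 512).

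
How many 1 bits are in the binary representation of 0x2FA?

0x2FA = 1011111010
Count the 1s: 1 + 1 + 1 + 1 + 1 + 1 + 1 = 7

7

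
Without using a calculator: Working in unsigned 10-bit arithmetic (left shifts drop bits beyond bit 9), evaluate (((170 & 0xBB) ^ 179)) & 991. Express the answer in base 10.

170 = 0010101010
0xBB = 0010111011
→ & → 0010101010 = 170
179 = 0010110011
→ ^ → 0000011001 = 25
991 = 1111011111
→ & → 0000011001 = 25

25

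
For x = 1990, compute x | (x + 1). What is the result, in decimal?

x = 11111000110 = 1990
x + 1 = 11111000111
OR    = 11111000111 = 1991
(x | (x + 1) sets the lowest cleared bit.)

1991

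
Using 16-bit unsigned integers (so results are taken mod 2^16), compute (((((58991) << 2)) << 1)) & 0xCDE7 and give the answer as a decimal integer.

58991 = 1110011001101111
→ << 2 (mod 2^16) → 1001100110111100 = 39356
→ << 1 (mod 2^16) → 0011001101111000 = 13176
0xCDE7 = 1100110111100111
→ & → 0000000101100000 = 352

352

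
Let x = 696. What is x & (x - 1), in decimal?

x = 1010111000 = 696
x - 1 = 1010110111
AND   = 1010110000 = 688
(x & (x - 1) clears the lowest set bit of x.)

688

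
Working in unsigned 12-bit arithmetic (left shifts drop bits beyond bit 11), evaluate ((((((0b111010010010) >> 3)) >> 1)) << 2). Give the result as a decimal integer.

0b111010010010 = 111010010010
→ >> 3 → 000111010010 = 466
→ >> 1 → 000011101001 = 233
→ << 2 (mod 2^12) → 001110100100 = 932

932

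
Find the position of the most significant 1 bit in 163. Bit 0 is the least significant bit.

163 = 10100011
The topmost 1 is at position 7 (since 2^7 = 128 ≤ 163 < 256).

7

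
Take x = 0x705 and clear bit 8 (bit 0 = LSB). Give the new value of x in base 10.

1541

x = 011100000101
bit 8 is currently 1; clear it via x & ~(1 << 8) = x & ~256
→ 011000000101 = 1541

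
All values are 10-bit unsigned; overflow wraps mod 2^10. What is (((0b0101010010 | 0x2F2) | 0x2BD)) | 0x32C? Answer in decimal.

1023

0b0101010010 = 0101010010
0x2F2 = 1011110010
→ | → 1111110010 = 1010
0x2BD = 1010111101
→ | → 1111111111 = 1023
0x32C = 1100101100
→ | → 1111111111 = 1023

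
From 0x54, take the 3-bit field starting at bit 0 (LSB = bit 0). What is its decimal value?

v = 00001010100
Shift right by 0: 00001010100
Mask low 3 bits: 100 = 4

4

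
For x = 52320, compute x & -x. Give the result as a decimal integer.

x = 1100110001100000 = 52320
-x (two's complement) = …0011001110100000
AND   = 0000000000100000 = 32
(x & -x isolates the lowest set bit of x.)

32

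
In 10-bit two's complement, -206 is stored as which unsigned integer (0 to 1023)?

818

206 in 10 bits: 0011001110
Invert: 1100110001
Add 1:  1100110010 = 818
(Check: 2^10 - 206 = 1024 - 206 = 818.)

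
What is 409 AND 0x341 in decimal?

257

409 = 0110011001
0x341 = 1101000001
AND → 0100000001 = 257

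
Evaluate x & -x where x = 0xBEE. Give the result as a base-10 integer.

x = 101111101110 = 3054
-x (two's complement) = …010000010010
AND   = 000000000010 = 2
(x & -x isolates the lowest set bit of x.)

2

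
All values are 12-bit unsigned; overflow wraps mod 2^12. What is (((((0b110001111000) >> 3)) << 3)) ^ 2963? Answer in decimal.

0b110001111000 = 110001111000
→ >> 3 → 000110001111 = 399
→ << 3 (mod 2^12) → 110001111000 = 3192
2963 = 101110010011
→ ^ → 011111101011 = 2027

2027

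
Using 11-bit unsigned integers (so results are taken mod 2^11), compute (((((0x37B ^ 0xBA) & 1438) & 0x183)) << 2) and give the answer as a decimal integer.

0x37B = 01101111011
0xBA = 00010111010
→ ^ → 01111000001 = 961
1438 = 10110011110
→ & → 00110000000 = 384
0x183 = 00110000011
→ & → 00110000000 = 384
→ << 2 (mod 2^11) → 11000000000 = 1536

1536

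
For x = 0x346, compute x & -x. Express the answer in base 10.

x = 1101000110 = 838
-x (two's complement) = …0010111010
AND   = 0000000010 = 2
(x & -x isolates the lowest set bit of x.)

2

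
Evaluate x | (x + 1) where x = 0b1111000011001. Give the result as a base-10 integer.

7707

x = 1111000011001 = 7705
x + 1 = 1111000011010
OR    = 1111000011011 = 7707
(x | (x + 1) sets the lowest cleared bit.)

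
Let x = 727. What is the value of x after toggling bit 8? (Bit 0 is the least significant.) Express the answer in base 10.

983

x = 1011010111
bit 8 is currently 0; toggle it via x ^ (1 << 8) = x ^ 256
→ 1111010111 = 983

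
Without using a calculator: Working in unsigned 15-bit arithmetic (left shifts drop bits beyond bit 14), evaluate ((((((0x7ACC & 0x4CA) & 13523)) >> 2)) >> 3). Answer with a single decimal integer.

6

0x7ACC = 111101011001100
0x4CA = 000010011001010
→ & → 000000011001000 = 200
13523 = 011010011010011
→ & → 000000011000000 = 192
→ >> 2 → 000000000110000 = 48
→ >> 3 → 000000000000110 = 6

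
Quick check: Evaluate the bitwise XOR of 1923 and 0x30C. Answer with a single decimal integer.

1167

1923 = 11110000011
0x30C = 01100001100
XOR → 10010001111 = 1167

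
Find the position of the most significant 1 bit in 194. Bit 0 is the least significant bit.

7

194 = 11000010
The topmost 1 is at position 7 (since 2^7 = 128 ≤ 194 < 256).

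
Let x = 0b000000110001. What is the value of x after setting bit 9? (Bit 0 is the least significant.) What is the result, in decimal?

561

x = 000000110001
bit 9 is currently 0; set it via x | (1 << 9) = x | 512
→ 001000110001 = 561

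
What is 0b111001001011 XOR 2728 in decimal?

1251

a = 111001001011
2728 = 101010101000
XOR → 010011100011 = 1251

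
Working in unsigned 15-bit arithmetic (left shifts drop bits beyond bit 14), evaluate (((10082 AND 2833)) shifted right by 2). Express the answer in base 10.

10082 = 010011101100010
2833 = 000101100010001
→ AND → 000001100000000 = 768
→ shifted right by 2 → 000000011000000 = 192

192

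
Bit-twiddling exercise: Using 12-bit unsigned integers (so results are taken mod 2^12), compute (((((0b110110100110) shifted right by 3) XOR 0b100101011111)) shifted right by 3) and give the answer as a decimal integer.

0b110110100110 = 110110100110
→ shifted right by 3 → 000110110100 = 436
0b100101011111 = 100101011111
→ XOR → 100011101011 = 2283
→ shifted right by 3 → 000100011101 = 285

285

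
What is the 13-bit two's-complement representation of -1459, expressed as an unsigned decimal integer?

1459 in 13 bits: 0010110110011
Invert: 1101001001100
Add 1:  1101001001101 = 6733
(Check: 2^13 - 1459 = 8192 - 1459 = 6733.)

6733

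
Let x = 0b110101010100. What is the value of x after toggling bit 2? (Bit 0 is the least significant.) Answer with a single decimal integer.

3408

x = 110101010100
bit 2 is currently 1; toggle it via x ^ (1 << 2) = x ^ 4
→ 110101010000 = 3408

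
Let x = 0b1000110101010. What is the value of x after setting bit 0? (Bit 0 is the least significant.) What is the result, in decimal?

x = 1000110101010
bit 0 is currently 0; set it via x | (1 << 0) = x | 1
→ 1000110101011 = 4523

4523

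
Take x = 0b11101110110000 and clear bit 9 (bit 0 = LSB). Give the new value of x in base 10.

x = 11101110110000
bit 9 is currently 1; clear it via x & ~(1 << 9) = x & ~512
→ 11100110110000 = 14768

14768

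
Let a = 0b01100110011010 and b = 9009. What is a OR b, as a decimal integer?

a = 01100110011010
9009 = 10001100110001
 OR → 11101110111011 = 15291

15291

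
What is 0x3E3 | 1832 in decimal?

2027

0x3E3 = 01111100011
1832 = 11100101000
 OR → 11111101011 = 2027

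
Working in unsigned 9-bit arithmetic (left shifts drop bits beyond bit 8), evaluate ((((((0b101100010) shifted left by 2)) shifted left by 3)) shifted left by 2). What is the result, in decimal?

0b101100010 = 101100010
→ shifted left by 2 (mod 2^9) → 110001000 = 392
→ shifted left by 3 (mod 2^9) → 001000000 = 64
→ shifted left by 2 (mod 2^9) → 100000000 = 256

256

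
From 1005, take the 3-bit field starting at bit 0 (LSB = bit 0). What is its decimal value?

5

v = 01111101101
Shift right by 0: 01111101101
Mask low 3 bits: 101 = 5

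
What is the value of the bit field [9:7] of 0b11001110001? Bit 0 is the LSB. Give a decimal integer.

v = 11001110001
Shift right by 7: 1100
Mask low 3 bits: 100 = 4

4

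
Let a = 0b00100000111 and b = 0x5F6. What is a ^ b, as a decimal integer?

1265

a = 00100000111
0x5F6 = 10111110110
XOR → 10011110001 = 1265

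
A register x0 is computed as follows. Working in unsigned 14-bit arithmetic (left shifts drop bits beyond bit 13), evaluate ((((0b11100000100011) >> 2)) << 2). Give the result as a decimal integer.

14368

0b11100000100011 = 11100000100011
→ >> 2 → 00111000001000 = 3592
→ << 2 (mod 2^14) → 11100000100000 = 14368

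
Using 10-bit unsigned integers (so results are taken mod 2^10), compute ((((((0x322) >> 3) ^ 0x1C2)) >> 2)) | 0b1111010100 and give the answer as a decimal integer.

0x322 = 1100100010
→ >> 3 → 0001100100 = 100
0x1C2 = 0111000010
→ ^ → 0110100110 = 422
→ >> 2 → 0001101001 = 105
0b1111010100 = 1111010100
→ | → 1111111101 = 1021

1021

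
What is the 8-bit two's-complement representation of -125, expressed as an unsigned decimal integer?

125 in 8 bits: 01111101
Invert: 10000010
Add 1:  10000011 = 131
(Check: 2^8 - 125 = 256 - 125 = 131.)

131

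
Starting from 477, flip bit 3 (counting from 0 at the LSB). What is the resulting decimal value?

469

x = 111011101
bit 3 is currently 1; toggle it via x ^ (1 << 3) = x ^ 8
→ 111010101 = 469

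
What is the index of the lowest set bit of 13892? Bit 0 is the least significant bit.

2

13892 = 11011001000100
Trailing zeros: 2, so the lowest set bit is bit 2 (value 4).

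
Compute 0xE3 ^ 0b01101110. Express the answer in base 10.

141

0xE3 = 11100011
b = 01101110
XOR → 10001101 = 141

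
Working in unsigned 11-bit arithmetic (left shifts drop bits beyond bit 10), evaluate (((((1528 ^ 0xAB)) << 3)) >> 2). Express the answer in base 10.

166

1528 = 10111111000
0xAB = 00010101011
→ ^ → 10101010011 = 1363
→ << 3 (mod 2^11) → 01010011000 = 664
→ >> 2 → 00010100110 = 166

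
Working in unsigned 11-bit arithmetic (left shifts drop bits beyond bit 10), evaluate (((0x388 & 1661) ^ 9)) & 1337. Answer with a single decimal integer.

0x388 = 01110001000
1661 = 11001111101
→ & → 01000001000 = 520
9 = 00000001001
→ ^ → 01000000001 = 513
1337 = 10100111001
→ & → 00000000001 = 1

1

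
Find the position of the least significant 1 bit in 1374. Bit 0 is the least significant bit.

1374 = 10101011110
Trailing zeros: 1, so the lowest set bit is bit 1 (value 2).

1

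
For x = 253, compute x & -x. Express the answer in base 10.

x = 11111101 = 253
-x (two's complement) = …00000011
AND   = 00000001 = 1
(x & -x isolates the lowest set bit of x.)

1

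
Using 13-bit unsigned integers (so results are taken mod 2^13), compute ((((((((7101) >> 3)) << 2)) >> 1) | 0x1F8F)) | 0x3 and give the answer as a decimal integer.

7101 = 1101110111101
→ >> 3 → 0001101110111 = 887
→ << 2 (mod 2^13) → 0110111011100 = 3548
→ >> 1 → 0011011101110 = 1774
0x1F8F = 1111110001111
→ | → 1111111101111 = 8175
0x3 = 0000000000011
→ | → 1111111101111 = 8175

8175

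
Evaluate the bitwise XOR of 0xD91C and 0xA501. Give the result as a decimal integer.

31773

0xD91C = 1101100100011100
0xA501 = 1010010100000001
XOR → 0111110000011101 = 31773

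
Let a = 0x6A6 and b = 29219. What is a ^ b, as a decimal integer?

29829

0x6A6 = 000011010100110
29219 = 111001000100011
XOR → 111010010000101 = 29829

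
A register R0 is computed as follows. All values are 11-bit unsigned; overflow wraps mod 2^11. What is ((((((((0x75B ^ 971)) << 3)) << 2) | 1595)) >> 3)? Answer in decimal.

199

0x75B = 11101011011
971 = 01111001011
→ ^ → 10010010000 = 1168
→ << 3 (mod 2^11) → 10010000000 = 1152
→ << 2 (mod 2^11) → 01000000000 = 512
1595 = 11000111011
→ | → 11000111011 = 1595
→ >> 3 → 00011000111 = 199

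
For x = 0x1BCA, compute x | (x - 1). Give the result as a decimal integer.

x = 1101111001010 = 7114
x - 1 = 1101111001001
OR    = 1101111001011 = 7115
(x | (x - 1) sets all bits below the lowest set bit.)

7115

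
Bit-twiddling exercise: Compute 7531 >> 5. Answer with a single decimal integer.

235

7531 = 1110101101011
shift right by 5 → 0000011101011 = 235
(equivalently, floor(7531 / 32))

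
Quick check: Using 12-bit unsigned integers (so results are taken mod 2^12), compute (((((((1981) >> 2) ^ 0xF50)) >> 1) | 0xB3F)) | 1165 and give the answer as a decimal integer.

1981 = 011110111101
→ >> 2 → 000111101111 = 495
0xF50 = 111101010000
→ ^ → 111010111111 = 3775
→ >> 1 → 011101011111 = 1887
0xB3F = 101100111111
→ | → 111101111111 = 3967
1165 = 010010001101
→ | → 111111111111 = 4095

4095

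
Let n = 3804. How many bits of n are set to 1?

8

3804 = 111011011100
Count the 1s: 1 + 1 + 1 + 1 + 1 + 1 + 1 + 1 = 8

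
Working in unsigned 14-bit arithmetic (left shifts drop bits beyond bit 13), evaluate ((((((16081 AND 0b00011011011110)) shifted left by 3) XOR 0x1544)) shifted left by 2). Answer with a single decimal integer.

3856

16081 = 11111011010001
0b00011011011110 = 00011011011110
→ AND → 00011011010000 = 1744
→ shifted left by 3 (mod 2^14) → 11011010000000 = 13952
0x1544 = 01010101000100
→ XOR → 10001111000100 = 9156
→ shifted left by 2 (mod 2^14) → 00111100010000 = 3856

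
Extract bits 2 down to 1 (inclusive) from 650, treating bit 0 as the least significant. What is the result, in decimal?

1

v = 1010001010
Shift right by 1: 101000101
Mask low 2 bits: 01 = 1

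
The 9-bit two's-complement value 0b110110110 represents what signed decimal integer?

-74

pattern = 110110110 (MSB is 1 ⇒ negative)
Invert: 001001001, add 1 → 001001010 = 74, so the value is -74.
(Equivalently: 438 - 2^9 = 438 - 512 = -74.)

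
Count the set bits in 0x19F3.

0x19F3 = 1100111110011
Count the 1s: 1 + 1 + 1 + 1 + 1 + 1 + 1 + 1 + 1 = 9

9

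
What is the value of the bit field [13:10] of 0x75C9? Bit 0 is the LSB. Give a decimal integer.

v = 0111010111001001
Shift right by 10: 011101
Mask low 4 bits: 1101 = 13

13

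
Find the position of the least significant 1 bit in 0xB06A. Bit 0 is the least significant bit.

0xB06A = 1011000001101010
Trailing zeros: 1, so the lowest set bit is bit 1 (value 2).

1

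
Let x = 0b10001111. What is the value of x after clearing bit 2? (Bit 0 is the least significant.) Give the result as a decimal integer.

x = 10001111
bit 2 is currently 1; clear it via x & ~(1 << 2) = x & ~4
→ 10001011 = 139

139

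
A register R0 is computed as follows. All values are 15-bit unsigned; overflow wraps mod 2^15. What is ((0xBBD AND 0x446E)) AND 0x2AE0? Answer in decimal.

32

0xBBD = 000101110111101
0x446E = 100010001101110
→ AND → 000000000101100 = 44
0x2AE0 = 010101011100000
→ AND → 000000000100000 = 32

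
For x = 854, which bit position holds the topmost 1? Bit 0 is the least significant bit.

9

854 = 1101010110
The topmost 1 is at position 9 (since 2^9 = 512 ≤ 854 < 1024).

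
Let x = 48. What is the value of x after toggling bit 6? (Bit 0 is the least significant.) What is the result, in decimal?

x = 0000110000
bit 6 is currently 0; toggle it via x ^ (1 << 6) = x ^ 64
→ 0001110000 = 112

112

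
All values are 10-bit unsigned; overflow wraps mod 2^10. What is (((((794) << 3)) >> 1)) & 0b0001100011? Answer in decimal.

794 = 1100011010
→ << 3 (mod 2^10) → 0011010000 = 208
→ >> 1 → 0001101000 = 104
0b0001100011 = 0001100011
→ & → 0001100000 = 96

96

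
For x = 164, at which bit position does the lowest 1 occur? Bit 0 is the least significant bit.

2

164 = 10100100
Trailing zeros: 2, so the lowest set bit is bit 2 (value 4).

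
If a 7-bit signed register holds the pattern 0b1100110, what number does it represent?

-26

pattern = 1100110 (MSB is 1 ⇒ negative)
Invert: 0011001, add 1 → 0011010 = 26, so the value is -26.
(Equivalently: 102 - 2^7 = 102 - 128 = -26.)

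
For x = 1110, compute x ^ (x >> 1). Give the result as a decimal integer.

1661

x = 10001010110 = 1110
x>>1 = 01000101011
XOR  = 11001111101 = 1661
(x ^ (x >> 1) gives the standard binary-reflected Gray code of x.)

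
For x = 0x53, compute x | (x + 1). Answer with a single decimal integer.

x = 1010011 = 83
x + 1 = 1010100
OR    = 1010111 = 87
(x | (x + 1) sets the lowest cleared bit.)

87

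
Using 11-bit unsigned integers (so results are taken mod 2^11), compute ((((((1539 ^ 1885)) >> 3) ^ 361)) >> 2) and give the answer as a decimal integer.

1539 = 11000000011
1885 = 11101011101
→ ^ → 00101011110 = 350
→ >> 3 → 00000101011 = 43
361 = 00101101001
→ ^ → 00101000010 = 322
→ >> 2 → 00001010000 = 80

80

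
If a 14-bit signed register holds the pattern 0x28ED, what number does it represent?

pattern = 10100011101101 (MSB is 1 ⇒ negative)
Invert: 01011100010010, add 1 → 01011100010011 = 5907, so the value is -5907.
(Equivalently: 10477 - 2^14 = 10477 - 16384 = -5907.)

-5907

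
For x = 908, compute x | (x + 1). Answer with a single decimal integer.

x = 1110001100 = 908
x + 1 = 1110001101
OR    = 1110001101 = 909
(x | (x + 1) sets the lowest cleared bit.)

909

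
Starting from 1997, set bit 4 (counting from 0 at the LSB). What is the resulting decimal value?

x = 11111001101
bit 4 is currently 0; set it via x | (1 << 4) = x | 16
→ 11111011101 = 2013

2013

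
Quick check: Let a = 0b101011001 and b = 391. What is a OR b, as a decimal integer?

a = 101011001
391 = 110000111
 OR → 111011111 = 479

479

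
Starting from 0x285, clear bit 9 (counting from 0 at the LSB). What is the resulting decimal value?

133

x = 01010000101
bit 9 is currently 1; clear it via x & ~(1 << 9) = x & ~512
→ 00010000101 = 133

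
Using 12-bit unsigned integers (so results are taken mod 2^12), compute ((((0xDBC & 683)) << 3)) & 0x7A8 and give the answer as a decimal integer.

0xDBC = 110110111100
683 = 001010101011
→ & → 000010101000 = 168
→ << 3 (mod 2^12) → 010101000000 = 1344
0x7A8 = 011110101000
→ & → 010100000000 = 1280

1280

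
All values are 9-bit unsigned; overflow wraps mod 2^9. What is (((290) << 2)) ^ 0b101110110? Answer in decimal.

510

290 = 100100010
→ << 2 (mod 2^9) → 010001000 = 136
0b101110110 = 101110110
→ ^ → 111111110 = 510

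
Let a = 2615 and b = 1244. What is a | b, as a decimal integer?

3839

2615 = 101000110111
1244 = 010011011100
 OR → 111011111111 = 3839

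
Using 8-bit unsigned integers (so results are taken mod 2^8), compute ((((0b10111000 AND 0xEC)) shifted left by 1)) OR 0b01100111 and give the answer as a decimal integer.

119

0b10111000 = 10111000
0xEC = 11101100
→ AND → 10101000 = 168
→ shifted left by 1 (mod 2^8) → 01010000 = 80
0b01100111 = 01100111
→ OR → 01110111 = 119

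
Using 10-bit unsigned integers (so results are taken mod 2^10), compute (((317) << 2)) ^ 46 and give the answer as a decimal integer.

317 = 0100111101
→ << 2 (mod 2^10) → 0011110100 = 244
46 = 0000101110
→ ^ → 0011011010 = 218

218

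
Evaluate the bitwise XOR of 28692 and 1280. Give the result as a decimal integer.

28692 = 111000000010100
1280 = 000010100000000
XOR → 111010100010100 = 29972

29972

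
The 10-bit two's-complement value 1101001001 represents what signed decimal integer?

pattern = 1101001001 (MSB is 1 ⇒ negative)
Invert: 0010110110, add 1 → 0010110111 = 183, so the value is -183.
(Equivalently: 841 - 2^10 = 841 - 1024 = -183.)

-183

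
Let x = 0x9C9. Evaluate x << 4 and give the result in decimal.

0x9C9 = 0000100111001001
shift left by 4 → 1001110010010000 = 40080
(equivalently, 2505 × 2^4 = 2505 × 16)

40080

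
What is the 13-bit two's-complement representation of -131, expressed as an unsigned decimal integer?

8061

131 in 13 bits: 0000010000011
Invert: 1111101111100
Add 1:  1111101111101 = 8061
(Check: 2^13 - 131 = 8192 - 131 = 8061.)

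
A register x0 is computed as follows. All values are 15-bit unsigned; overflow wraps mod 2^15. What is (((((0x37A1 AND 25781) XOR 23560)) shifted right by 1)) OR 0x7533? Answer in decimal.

0x37A1 = 011011110100001
25781 = 110010010110101
→ AND → 010010010100001 = 9377
23560 = 101110000001000
→ XOR → 111100010101001 = 30889
→ shifted right by 1 → 011110001010100 = 15444
0x7533 = 111010100110011
→ OR → 111110101110111 = 32119

32119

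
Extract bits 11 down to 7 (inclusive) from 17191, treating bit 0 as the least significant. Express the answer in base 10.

v = 100001100100111
Shift right by 7: 10000110
Mask low 5 bits: 00110 = 6

6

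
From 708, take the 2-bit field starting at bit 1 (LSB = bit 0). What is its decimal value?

2

v = 0001011000100
Shift right by 1: 000101100010
Mask low 2 bits: 10 = 2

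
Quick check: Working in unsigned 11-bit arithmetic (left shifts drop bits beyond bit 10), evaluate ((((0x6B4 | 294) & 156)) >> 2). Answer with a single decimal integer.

0x6B4 = 11010110100
294 = 00100100110
→ | → 11110110110 = 1974
156 = 00010011100
→ & → 00010010100 = 148
→ >> 2 → 00000100101 = 37

37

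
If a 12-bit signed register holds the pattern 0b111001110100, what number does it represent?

pattern = 111001110100 (MSB is 1 ⇒ negative)
Invert: 000110001011, add 1 → 000110001100 = 396, so the value is -396.
(Equivalently: 3700 - 2^12 = 3700 - 4096 = -396.)

-396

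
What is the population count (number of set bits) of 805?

5

805 = 1100100101
Count the 1s: 1 + 1 + 1 + 1 + 1 = 5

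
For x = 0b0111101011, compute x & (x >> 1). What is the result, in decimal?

225

x = 111101011 = 491
x>>1 = 011110101
AND  = 011100001 = 225
(x & (x >> 1) has a 1 wherever x has two consecutive 1 bits.)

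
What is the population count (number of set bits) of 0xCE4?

0xCE4 = 110011100100
Count the 1s: 1 + 1 + 1 + 1 + 1 + 1 = 6

6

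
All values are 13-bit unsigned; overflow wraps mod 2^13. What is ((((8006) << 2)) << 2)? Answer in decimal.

8006 = 1111101000110
→ << 2 (mod 2^13) → 1110100011000 = 7448
→ << 2 (mod 2^13) → 1010001100000 = 5216

5216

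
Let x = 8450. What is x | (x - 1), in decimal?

x = 10000100000010 = 8450
x - 1 = 10000100000001
OR    = 10000100000011 = 8451
(x | (x - 1) sets all bits below the lowest set bit.)

8451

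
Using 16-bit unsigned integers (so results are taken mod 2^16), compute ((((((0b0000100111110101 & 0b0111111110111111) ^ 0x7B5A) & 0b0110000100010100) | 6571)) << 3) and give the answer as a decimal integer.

52600

0b0000100111110101 = 0000100111110101
0b0111111110111111 = 0111111110111111
→ & → 0000100110110101 = 2485
0x7B5A = 0111101101011010
→ ^ → 0111001011101111 = 29423
0b0110000100010100 = 0110000100010100
→ & → 0110000000000100 = 24580
6571 = 0001100110101011
→ | → 0111100110101111 = 31151
→ << 3 (mod 2^16) → 1100110101111000 = 52600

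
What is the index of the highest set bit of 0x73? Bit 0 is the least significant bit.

6

0x73 = 1110011
The topmost 1 is at position 6 (since 2^6 = 64 ≤ 115 < 128).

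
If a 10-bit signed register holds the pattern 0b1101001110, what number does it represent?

pattern = 1101001110 (MSB is 1 ⇒ negative)
Invert: 0010110001, add 1 → 0010110010 = 178, so the value is -178.
(Equivalently: 846 - 2^10 = 846 - 1024 = -178.)

-178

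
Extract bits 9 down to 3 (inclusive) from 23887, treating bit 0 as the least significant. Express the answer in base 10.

v = 0101110101001111
Shift right by 3: 0101110101001
Mask low 7 bits: 0101001 = 41

41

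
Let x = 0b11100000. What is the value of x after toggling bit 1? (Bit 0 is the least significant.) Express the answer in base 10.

x = 11100000
bit 1 is currently 0; toggle it via x ^ (1 << 1) = x ^ 2
→ 11100010 = 226

226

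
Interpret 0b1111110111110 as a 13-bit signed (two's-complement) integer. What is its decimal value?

-66

pattern = 1111110111110 (MSB is 1 ⇒ negative)
Invert: 0000001000001, add 1 → 0000001000010 = 66, so the value is -66.
(Equivalently: 8126 - 2^13 = 8126 - 8192 = -66.)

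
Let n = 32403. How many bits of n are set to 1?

32403 = 111111010010011
Count the 1s: 1 + 1 + 1 + 1 + 1 + 1 + 1 + 1 + 1 + 1 = 10

10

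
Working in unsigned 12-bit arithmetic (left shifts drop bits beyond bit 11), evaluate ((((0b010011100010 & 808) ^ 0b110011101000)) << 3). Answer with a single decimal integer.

0b010011100010 = 010011100010
808 = 001100101000
→ & → 000000100000 = 32
0b110011101000 = 110011101000
→ ^ → 110011001000 = 3272
→ << 3 (mod 2^12) → 011001000000 = 1600

1600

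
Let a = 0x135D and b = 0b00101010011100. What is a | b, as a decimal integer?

0x135D = 1001101011101
b = 0101010011100
 OR → 1101111011101 = 7133

7133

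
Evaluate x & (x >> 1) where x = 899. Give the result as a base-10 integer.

x = 1110000011 = 899
x>>1 = 0111000001
AND  = 0110000001 = 385
(x & (x >> 1) has a 1 wherever x has two consecutive 1 bits.)

385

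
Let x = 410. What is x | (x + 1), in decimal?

411

x = 110011010 = 410
x + 1 = 110011011
OR    = 110011011 = 411
(x | (x + 1) sets the lowest cleared bit.)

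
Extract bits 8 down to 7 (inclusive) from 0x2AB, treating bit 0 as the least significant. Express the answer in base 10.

v = 01010101011
Shift right by 7: 0101
Mask low 2 bits: 01 = 1

1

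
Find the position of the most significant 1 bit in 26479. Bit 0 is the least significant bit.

26479 = 110011101101111
The topmost 1 is at position 14 (since 2^14 = 16384 ≤ 26479 < 32768).

14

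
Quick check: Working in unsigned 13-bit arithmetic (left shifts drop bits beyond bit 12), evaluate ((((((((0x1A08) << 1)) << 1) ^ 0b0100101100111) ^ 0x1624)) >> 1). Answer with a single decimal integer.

0x1A08 = 1101000001000
→ << 1 (mod 2^13) → 1010000010000 = 5136
→ << 1 (mod 2^13) → 0100000100000 = 2080
0b0100101100111 = 0100101100111
→ ^ → 0000101000111 = 327
0x1624 = 1011000100100
→ ^ → 1011101100011 = 5987
→ >> 1 → 0101110110001 = 2993

2993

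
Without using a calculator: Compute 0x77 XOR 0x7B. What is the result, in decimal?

0x77 = 1110111
0x7B = 1111011
XOR → 0001100 = 12

12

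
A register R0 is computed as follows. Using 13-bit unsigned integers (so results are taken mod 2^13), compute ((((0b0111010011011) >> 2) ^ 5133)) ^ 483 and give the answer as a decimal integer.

0b0111010011011 = 0111010011011
→ >> 2 → 0001110100110 = 934
5133 = 1010000001101
→ ^ → 1011110101011 = 6059
483 = 0000111100011
→ ^ → 1011001001000 = 5704

5704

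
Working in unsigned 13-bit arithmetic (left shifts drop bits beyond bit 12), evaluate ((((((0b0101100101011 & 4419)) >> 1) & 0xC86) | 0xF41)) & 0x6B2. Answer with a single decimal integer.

0b0101100101011 = 0101100101011
4419 = 1000101000011
→ & → 0000100000011 = 259
→ >> 1 → 0000010000001 = 129
0xC86 = 0110010000110
→ & → 0000010000000 = 128
0xF41 = 0111101000001
→ | → 0111111000001 = 4033
0x6B2 = 0011010110010
→ & → 0011010000000 = 1664

1664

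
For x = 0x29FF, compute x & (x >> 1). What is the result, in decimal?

255

x = 10100111111111 = 10751
x>>1 = 01010011111111
AND  = 00000011111111 = 255
(x & (x >> 1) has a 1 wherever x has two consecutive 1 bits.)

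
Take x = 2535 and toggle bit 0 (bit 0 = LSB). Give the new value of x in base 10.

2534

x = 0100111100111
bit 0 is currently 1; toggle it via x ^ (1 << 0) = x ^ 1
→ 0100111100110 = 2534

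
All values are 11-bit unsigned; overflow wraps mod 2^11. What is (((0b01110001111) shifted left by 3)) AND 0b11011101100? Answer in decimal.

1128

0b01110001111 = 01110001111
→ shifted left by 3 (mod 2^11) → 10001111000 = 1144
0b11011101100 = 11011101100
→ AND → 10001101000 = 1128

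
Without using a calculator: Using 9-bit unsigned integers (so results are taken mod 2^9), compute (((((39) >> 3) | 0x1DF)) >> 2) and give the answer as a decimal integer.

39 = 000100111
→ >> 3 → 000000100 = 4
0x1DF = 111011111
→ | → 111011111 = 479
→ >> 2 → 001110111 = 119

119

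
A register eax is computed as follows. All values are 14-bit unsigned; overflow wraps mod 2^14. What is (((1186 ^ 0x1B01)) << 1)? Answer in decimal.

16198

1186 = 00010010100010
0x1B01 = 01101100000001
→ ^ → 01111110100011 = 8099
→ << 1 (mod 2^14) → 11111101000110 = 16198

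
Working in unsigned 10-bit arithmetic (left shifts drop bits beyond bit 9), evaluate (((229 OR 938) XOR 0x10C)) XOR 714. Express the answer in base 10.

41

229 = 0011100101
938 = 1110101010
→ OR → 1111101111 = 1007
0x10C = 0100001100
→ XOR → 1011100011 = 739
714 = 1011001010
→ XOR → 0000101001 = 41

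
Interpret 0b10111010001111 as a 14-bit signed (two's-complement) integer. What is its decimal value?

pattern = 10111010001111 (MSB is 1 ⇒ negative)
Invert: 01000101110000, add 1 → 01000101110001 = 4465, so the value is -4465.
(Equivalently: 11919 - 2^14 = 11919 - 16384 = -4465.)

-4465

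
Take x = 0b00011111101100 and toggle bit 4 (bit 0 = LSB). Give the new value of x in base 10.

x = 00011111101100
bit 4 is currently 0; toggle it via x ^ (1 << 4) = x ^ 16
→ 00011111111100 = 2044

2044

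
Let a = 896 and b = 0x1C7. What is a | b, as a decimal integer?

967

896 = 1110000000
0x1C7 = 0111000111
 OR → 1111000111 = 967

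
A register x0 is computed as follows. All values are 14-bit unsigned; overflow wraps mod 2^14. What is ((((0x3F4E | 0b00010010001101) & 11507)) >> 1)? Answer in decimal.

0x3F4E = 11111101001110
0b00010010001101 = 00010010001101
→ | → 11111111001111 = 16335
11507 = 10110011110011
→ & → 10110011000011 = 11459
→ >> 1 → 01011001100001 = 5729

5729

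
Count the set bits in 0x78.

0x78 = 1111000
Count the 1s: 1 + 1 + 1 + 1 = 4

4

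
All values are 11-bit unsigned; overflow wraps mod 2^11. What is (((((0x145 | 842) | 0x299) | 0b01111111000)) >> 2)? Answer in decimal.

255

0x145 = 00101000101
842 = 01101001010
→ | → 01101001111 = 847
0x299 = 01010011001
→ | → 01111011111 = 991
0b01111111000 = 01111111000
→ | → 01111111111 = 1023
→ >> 2 → 00011111111 = 255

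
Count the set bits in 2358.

2358 = 100100110110
Count the 1s: 1 + 1 + 1 + 1 + 1 + 1 = 6

6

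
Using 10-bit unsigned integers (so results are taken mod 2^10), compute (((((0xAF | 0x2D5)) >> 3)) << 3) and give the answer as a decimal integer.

0xAF = 0010101111
0x2D5 = 1011010101
→ | → 1011111111 = 767
→ >> 3 → 0001011111 = 95
→ << 3 (mod 2^10) → 1011111000 = 760

760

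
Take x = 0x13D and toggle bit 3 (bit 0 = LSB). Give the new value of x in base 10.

x = 100111101
bit 3 is currently 1; toggle it via x ^ (1 << 3) = x ^ 8
→ 100110101 = 309

309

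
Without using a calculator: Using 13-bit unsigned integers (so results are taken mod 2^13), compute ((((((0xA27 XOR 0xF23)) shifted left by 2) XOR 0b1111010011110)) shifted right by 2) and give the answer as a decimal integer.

0xA27 = 0101000100111
0xF23 = 0111100100011
→ XOR → 0010100000100 = 1284
→ shifted left by 2 (mod 2^13) → 1010000010000 = 5136
0b1111010011110 = 1111010011110
→ XOR → 0101010001110 = 2702
→ shifted right by 2 → 0001010100011 = 675

675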